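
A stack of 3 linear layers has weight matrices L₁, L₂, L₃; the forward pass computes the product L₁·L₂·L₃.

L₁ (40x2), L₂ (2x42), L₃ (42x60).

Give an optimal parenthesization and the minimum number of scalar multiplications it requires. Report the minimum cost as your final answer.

9840

(L₁·(L₂·L₃)): cost 9840.
((L₁·L₂)·L₃): cost 104160.
Optimal: (L₁·(L₂·L₃)) with cost 9840.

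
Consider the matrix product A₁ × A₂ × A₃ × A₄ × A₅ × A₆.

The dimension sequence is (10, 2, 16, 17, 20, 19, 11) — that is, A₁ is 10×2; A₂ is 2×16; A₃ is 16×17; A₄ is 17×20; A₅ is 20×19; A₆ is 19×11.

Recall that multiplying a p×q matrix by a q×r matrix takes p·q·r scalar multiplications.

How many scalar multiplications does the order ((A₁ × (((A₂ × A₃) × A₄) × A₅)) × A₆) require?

4454

(A₂ × A₃): 2×16 by 16×17 → 2×17, cost 2·16·17 = 544
((A₂ × A₃) × A₄): 2×17 by 17×20 → 2×20, cost 2·17·20 = 680; cumulative 1224
(((A₂ × A₃) × A₄) × A₅): 2×20 by 20×19 → 2×19, cost 2·20·19 = 760; cumulative 1984
(A₁ × (((A₂ × A₃) × A₄) × A₅)): 10×2 by 2×19 → 10×19, cost 10·2·19 = 380; cumulative 2364
((A₁ × (((A₂ × A₃) × A₄) × A₅)) × A₆): 10×19 by 19×11 → 10×11, cost 10·19·11 = 2090; cumulative 4454
Total: 4454 scalar multiplications.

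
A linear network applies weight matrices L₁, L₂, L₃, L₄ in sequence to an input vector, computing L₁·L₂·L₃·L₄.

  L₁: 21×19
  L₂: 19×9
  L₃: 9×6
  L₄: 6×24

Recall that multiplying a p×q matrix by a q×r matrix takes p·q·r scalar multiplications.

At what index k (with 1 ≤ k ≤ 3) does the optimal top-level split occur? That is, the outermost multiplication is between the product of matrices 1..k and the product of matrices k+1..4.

3

Adjacent pairs: L₁L₂ = 21·19·9 = 3591; L₂L₃ = 19·9·6 = 1026; L₃L₄ = 9·6·24 = 1296.
Length 3: L₁..L₃: k=1: 0+1026+21·19·6=3420; k=2: 3591+0+21·9·6=4725 → min 3420 | L₂..L₄: k=2: 0+1296+19·9·24=5400; k=3: 1026+0+19·6·24=3762 → min 3762.
Top-level splits: k=1: (L₁..L₁)·(L₂..L₄) → 0+3762+21·19·24 = 13338; k=2: (L₁..L₂)·(L₃..L₄) → 3591+1296+21·9·24 = 9423; k=3: (L₁..L₃)·(L₄..L₄) → 3420+0+21·6·24 = 6444.
Best split is after L₃, i.e. k = 3.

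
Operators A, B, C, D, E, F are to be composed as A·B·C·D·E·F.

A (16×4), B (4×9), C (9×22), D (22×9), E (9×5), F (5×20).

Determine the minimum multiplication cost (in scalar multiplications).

3444

Adjacent pairs: AB = 16·4·9 = 576; BC = 4·9·22 = 792; CD = 9·22·9 = 1782; DE = 22·9·5 = 990; EF = 9·5·20 = 900.
Length 3: A..C: k=1: 0+792+16·4·22=2200; k=2: 576+0+16·9·22=3744 → min 2200 | B..D: k=2: 0+1782+4·9·9=2106; k=3: 792+0+4·22·9=1584 → min 1584 | C..E: k=3: 0+990+9·22·5=1980; k=4: 1782+0+9·9·5=2187 → min 1980 | D..F: k=4: 0+900+22·9·20=4860; k=5: 990+0+22·5·20=3190 → min 3190.
Length 4: A..D: k=1: 0+1584+16·4·9=2160; k=2: 576+1782+16·9·9=3654; k=3: 2200+0+16·22·9=5368 → min 2160 | B..E: k=2: 0+1980+4·9·5=2160; k=3: 792+990+4·22·5=2222; k=4: 1584+0+4·9·5=1764 → min 1764 | C..F: k=3: 0+3190+9·22·20=7150; k=4: 1782+900+9·9·20=4302; k=5: 1980+0+9·5·20=2880 → min 2880.
Length 5: A..E: k=1: 0+1764+16·4·5=2084; k=2: 576+1980+16·9·5=3276; k=3: 2200+990+16·22·5=4950; k=4: 2160+0+16·9·5=2880 → min 2084 | B..F: k=2: 0+2880+4·9·20=3600; k=3: 792+3190+4·22·20=5742; k=4: 1584+900+4·9·20=3204; k=5: 1764+0+4·5·20=2164 → min 2164.
Length 6: A..F: k=1: 0+2164+16·4·20=3444; k=2: 576+2880+16·9·20=6336; k=3: 2200+3190+16·22·20=12430; k=4: 2160+900+16·9·20=5940; k=5: 2084+0+16·5·20=3684 → min 3444.
Optimal order: (A·((((B·C)·D)·E)·F)) with cost 3444.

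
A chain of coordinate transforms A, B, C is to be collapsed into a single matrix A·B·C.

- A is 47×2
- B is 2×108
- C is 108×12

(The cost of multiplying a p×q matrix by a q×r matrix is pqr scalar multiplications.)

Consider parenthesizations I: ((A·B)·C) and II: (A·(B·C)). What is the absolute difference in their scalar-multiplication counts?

Order I = ((A·B)·C): (A·B): 47×2 by 2×108 → 47×108, cost 47·2·108 = 10152; ((A·B)·C): 47×108 by 108×12 → 47×12, cost 47·108·12 = 60912; cumulative 71064. Total 71064.
Order II = (A·(B·C)): (B·C): 2×108 by 108×12 → 2×12, cost 2·108·12 = 2592; (A·(B·C)): 47×2 by 2×12 → 47×12, cost 47·2·12 = 1128; cumulative 3720. Total 3720.
Difference: |71064 − 3720| = 67344.

67344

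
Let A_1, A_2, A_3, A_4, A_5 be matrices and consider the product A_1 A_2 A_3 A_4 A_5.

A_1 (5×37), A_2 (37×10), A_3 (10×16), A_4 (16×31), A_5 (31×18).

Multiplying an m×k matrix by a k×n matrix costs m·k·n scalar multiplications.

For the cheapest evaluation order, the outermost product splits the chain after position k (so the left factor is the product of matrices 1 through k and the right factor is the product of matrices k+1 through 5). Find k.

Adjacent pairs: A_1A_2 = 5·37·10 = 1850; A_2A_3 = 37·10·16 = 5920; A_3A_4 = 10·16·31 = 4960; A_4A_5 = 16·31·18 = 8928.
Length 3: A_1..A_3: k=1: 0+5920+5·37·16=8880; k=2: 1850+0+5·10·16=2650 → min 2650 | A_2..A_4: k=2: 0+4960+37·10·31=16430; k=3: 5920+0+37·16·31=24272 → min 16430 | A_3..A_5: k=3: 0+8928+10·16·18=11808; k=4: 4960+0+10·31·18=10540 → min 10540.
Length 4: A_1..A_4: k=1: 0+16430+5·37·31=22165; k=2: 1850+4960+5·10·31=8360; k=3: 2650+0+5·16·31=5130 → min 5130 | A_2..A_5: k=2: 0+10540+37·10·18=17200; k=3: 5920+8928+37·16·18=25504; k=4: 16430+0+37·31·18=37076 → min 17200.
Top-level splits: k=1: (A_1..A_1)·(A_2..A_5) → 0+17200+5·37·18 = 20530; k=2: (A_1..A_2)·(A_3..A_5) → 1850+10540+5·10·18 = 13290; k=3: (A_1..A_3)·(A_4..A_5) → 2650+8928+5·16·18 = 13018; k=4: (A_1..A_4)·(A_5..A_5) → 5130+0+5·31·18 = 7920.
Best split is after A_4, i.e. k = 4.

4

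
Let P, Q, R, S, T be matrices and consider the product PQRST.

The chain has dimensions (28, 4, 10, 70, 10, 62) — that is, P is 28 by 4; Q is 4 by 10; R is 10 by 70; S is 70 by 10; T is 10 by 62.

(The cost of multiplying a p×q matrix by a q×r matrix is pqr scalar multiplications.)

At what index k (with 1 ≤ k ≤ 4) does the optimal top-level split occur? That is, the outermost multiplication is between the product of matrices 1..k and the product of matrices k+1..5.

Adjacent pairs: PQ = 28·4·10 = 1120; QR = 4·10·70 = 2800; RS = 10·70·10 = 7000; ST = 70·10·62 = 43400.
Length 3: P..R: k=1: 0+2800+28·4·70=10640; k=2: 1120+0+28·10·70=20720 → min 10640 | Q..S: k=2: 0+7000+4·10·10=7400; k=3: 2800+0+4·70·10=5600 → min 5600 | R..T: k=3: 0+43400+10·70·62=86800; k=4: 7000+0+10·10·62=13200 → min 13200.
Length 4: P..S: k=1: 0+5600+28·4·10=6720; k=2: 1120+7000+28·10·10=10920; k=3: 10640+0+28·70·10=30240 → min 6720 | Q..T: k=2: 0+13200+4·10·62=15680; k=3: 2800+43400+4·70·62=63560; k=4: 5600+0+4·10·62=8080 → min 8080.
Top-level splits: k=1: (P..P)·(Q..T) → 0+8080+28·4·62 = 15024; k=2: (P..Q)·(R..T) → 1120+13200+28·10·62 = 31680; k=3: (P..R)·(S..T) → 10640+43400+28·70·62 = 175560; k=4: (P..S)·(T..T) → 6720+0+28·10·62 = 24080.
Best split is after P, i.e. k = 1.

1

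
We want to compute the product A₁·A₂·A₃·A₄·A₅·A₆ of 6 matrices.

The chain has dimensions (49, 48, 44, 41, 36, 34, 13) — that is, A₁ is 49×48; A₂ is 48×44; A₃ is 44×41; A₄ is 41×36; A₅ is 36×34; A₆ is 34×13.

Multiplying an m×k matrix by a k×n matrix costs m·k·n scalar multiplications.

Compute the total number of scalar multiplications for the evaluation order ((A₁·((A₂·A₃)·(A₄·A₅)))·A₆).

(A₂·A₃): 48×44 by 44×41 → 48×41, cost 48·44·41 = 86592
(A₄·A₅): 41×36 by 36×34 → 41×34, cost 41·36·34 = 50184
((A₂·A₃)·(A₄·A₅)): 48×41 by 41×34 → 48×34, cost 48·41·34 = 66912; cumulative 203688
(A₁·((A₂·A₃)·(A₄·A₅))): 49×48 by 48×34 → 49×34, cost 49·48·34 = 79968; cumulative 283656
((A₁·((A₂·A₃)·(A₄·A₅)))·A₆): 49×34 by 34×13 → 49×13, cost 49·34·13 = 21658; cumulative 305314
Total: 305314 scalar multiplications.

305314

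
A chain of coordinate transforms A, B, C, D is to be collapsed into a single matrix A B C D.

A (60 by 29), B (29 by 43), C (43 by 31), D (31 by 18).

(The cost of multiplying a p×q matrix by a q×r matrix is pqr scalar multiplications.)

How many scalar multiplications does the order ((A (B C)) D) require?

126077

(B C): 29×43 by 43×31 → 29×31, cost 29·43·31 = 38657
(A (B C)): 60×29 by 29×31 → 60×31, cost 60·29·31 = 53940; cumulative 92597
((A (B C)) D): 60×31 by 31×18 → 60×18, cost 60·31·18 = 33480; cumulative 126077
Total: 126077 scalar multiplications.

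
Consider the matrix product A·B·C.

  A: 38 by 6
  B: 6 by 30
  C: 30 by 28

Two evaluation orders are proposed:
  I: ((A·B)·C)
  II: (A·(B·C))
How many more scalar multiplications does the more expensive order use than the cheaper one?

27336

Order I = ((A·B)·C): (A·B): 38×6 by 6×30 → 38×30, cost 38·6·30 = 6840; ((A·B)·C): 38×30 by 30×28 → 38×28, cost 38·30·28 = 31920; cumulative 38760. Total 38760.
Order II = (A·(B·C)): (B·C): 6×30 by 30×28 → 6×28, cost 6·30·28 = 5040; (A·(B·C)): 38×6 by 6×28 → 38×28, cost 38·6·28 = 6384; cumulative 11424. Total 11424.
Difference: |38760 − 11424| = 27336.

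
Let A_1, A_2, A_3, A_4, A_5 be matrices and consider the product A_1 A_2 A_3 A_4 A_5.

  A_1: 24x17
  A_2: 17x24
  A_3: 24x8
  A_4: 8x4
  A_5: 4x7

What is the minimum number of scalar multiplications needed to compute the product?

4704

Adjacent pairs: A_1A_2 = 24·17·24 = 9792; A_2A_3 = 17·24·8 = 3264; A_3A_4 = 24·8·4 = 768; A_4A_5 = 8·4·7 = 224.
Length 3: A_1..A_3: k=1: 0+3264+24·17·8=6528; k=2: 9792+0+24·24·8=14400 → min 6528 | A_2..A_4: k=2: 0+768+17·24·4=2400; k=3: 3264+0+17·8·4=3808 → min 2400 | A_3..A_5: k=3: 0+224+24·8·7=1568; k=4: 768+0+24·4·7=1440 → min 1440.
Length 4: A_1..A_4: k=1: 0+2400+24·17·4=4032; k=2: 9792+768+24·24·4=12864; k=3: 6528+0+24·8·4=7296 → min 4032 | A_2..A_5: k=2: 0+1440+17·24·7=4296; k=3: 3264+224+17·8·7=4440; k=4: 2400+0+17·4·7=2876 → min 2876.
Length 5: A_1..A_5: k=1: 0+2876+24·17·7=5732; k=2: 9792+1440+24·24·7=15264; k=3: 6528+224+24·8·7=8096; k=4: 4032+0+24·4·7=4704 → min 4704.
Optimal order: ((A_1 (A_2 (A_3 A_4))) A_5) with cost 4704.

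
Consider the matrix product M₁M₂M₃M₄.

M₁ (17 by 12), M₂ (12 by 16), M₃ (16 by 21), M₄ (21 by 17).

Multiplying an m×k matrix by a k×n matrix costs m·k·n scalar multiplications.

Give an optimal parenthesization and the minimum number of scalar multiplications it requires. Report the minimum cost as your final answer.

11784

Adjacent pairs: M₁M₂ = 17·12·16 = 3264; M₂M₃ = 12·16·21 = 4032; M₃M₄ = 16·21·17 = 5712.
Length 3: M₁..M₃: k=1: 0+4032+17·12·21=8316; k=2: 3264+0+17·16·21=8976 → min 8316 | M₂..M₄: k=2: 0+5712+12·16·17=8976; k=3: 4032+0+12·21·17=8316 → min 8316.
Length 4: M₁..M₄: k=1: 0+8316+17·12·17=11784; k=2: 3264+5712+17·16·17=13600; k=3: 8316+0+17·21·17=14385 → min 11784.
Optimal parenthesization: (M₁((M₂M₃)M₄)) with cost 11784.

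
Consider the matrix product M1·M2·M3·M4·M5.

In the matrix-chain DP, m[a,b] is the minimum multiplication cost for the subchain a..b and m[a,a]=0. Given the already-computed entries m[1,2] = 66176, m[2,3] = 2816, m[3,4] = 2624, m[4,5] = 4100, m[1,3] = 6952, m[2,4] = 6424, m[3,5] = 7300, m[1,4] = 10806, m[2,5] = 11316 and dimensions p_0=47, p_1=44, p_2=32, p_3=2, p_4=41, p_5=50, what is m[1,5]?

m[1,5] = min over k∈[1,4] of m[1,k]+m[k+1,5]+p_{0}·p_k·p_{5}.
k=1: 0 + 11316 + 47·44·50 = 114716; k=2: 66176 + 7300 + 47·32·50 = 148676; k=3: 6952 + 4100 + 47·2·50 = 15752; k=4: 10806 + 0 + 47·41·50 = 107156.
Minimum: 15752 at k=3.

15752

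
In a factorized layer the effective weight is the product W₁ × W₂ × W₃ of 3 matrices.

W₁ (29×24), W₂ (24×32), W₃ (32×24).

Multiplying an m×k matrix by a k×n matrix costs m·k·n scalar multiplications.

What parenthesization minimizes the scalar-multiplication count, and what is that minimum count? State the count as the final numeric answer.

35136

(W₁ × (W₂ × W₃)): cost 35136.
((W₁ × W₂) × W₃): cost 44544.
Optimal: (W₁ × (W₂ × W₃)) with cost 35136.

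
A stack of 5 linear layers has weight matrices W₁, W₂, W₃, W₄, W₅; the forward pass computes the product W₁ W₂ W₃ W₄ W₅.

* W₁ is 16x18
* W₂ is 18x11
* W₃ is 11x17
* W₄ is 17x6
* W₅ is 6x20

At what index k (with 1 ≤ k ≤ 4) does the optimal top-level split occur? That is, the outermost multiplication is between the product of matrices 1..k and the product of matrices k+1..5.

4

Adjacent pairs: W₁W₂ = 16·18·11 = 3168; W₂W₃ = 18·11·17 = 3366; W₃W₄ = 11·17·6 = 1122; W₄W₅ = 17·6·20 = 2040.
Length 3: W₁..W₃: k=1: 0+3366+16·18·17=8262; k=2: 3168+0+16·11·17=6160 → min 6160 | W₂..W₄: k=2: 0+1122+18·11·6=2310; k=3: 3366+0+18·17·6=5202 → min 2310 | W₃..W₅: k=3: 0+2040+11·17·20=5780; k=4: 1122+0+11·6·20=2442 → min 2442.
Length 4: W₁..W₄: k=1: 0+2310+16·18·6=4038; k=2: 3168+1122+16·11·6=5346; k=3: 6160+0+16·17·6=7792 → min 4038 | W₂..W₅: k=2: 0+2442+18·11·20=6402; k=3: 3366+2040+18·17·20=11526; k=4: 2310+0+18·6·20=4470 → min 4470.
Top-level splits: k=1: (W₁..W₁)·(W₂..W₅) → 0+4470+16·18·20 = 10230; k=2: (W₁..W₂)·(W₃..W₅) → 3168+2442+16·11·20 = 9130; k=3: (W₁..W₃)·(W₄..W₅) → 6160+2040+16·17·20 = 13640; k=4: (W₁..W₄)·(W₅..W₅) → 4038+0+16·6·20 = 5958.
Best split is after W₄, i.e. k = 4.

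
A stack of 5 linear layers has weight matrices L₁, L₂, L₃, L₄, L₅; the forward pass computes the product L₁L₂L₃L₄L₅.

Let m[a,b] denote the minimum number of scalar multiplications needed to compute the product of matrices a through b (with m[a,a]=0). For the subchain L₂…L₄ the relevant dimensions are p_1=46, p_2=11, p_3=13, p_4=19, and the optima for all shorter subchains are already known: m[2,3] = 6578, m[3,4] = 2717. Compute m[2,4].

m[2,4] = min over k∈[2,3] of m[2,k]+m[k+1,4]+p_{1}·p_k·p_{4}.
k=2: 0 + 2717 + 46·11·19 = 12331; k=3: 6578 + 0 + 46·13·19 = 17940.
Minimum: 12331 at k=2.

12331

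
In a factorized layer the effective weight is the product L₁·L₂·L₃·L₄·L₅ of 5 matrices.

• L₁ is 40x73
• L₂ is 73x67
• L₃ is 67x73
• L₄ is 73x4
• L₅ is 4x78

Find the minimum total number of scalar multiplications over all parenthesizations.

Adjacent pairs: L₁L₂ = 40·73·67 = 195640; L₂L₃ = 73·67·73 = 357043; L₃L₄ = 67·73·4 = 19564; L₄L₅ = 73·4·78 = 22776.
Length 3: L₁..L₃: k=1: 0+357043+40·73·73=570203; k=2: 195640+0+40·67·73=391280 → min 391280 | L₂..L₄: k=2: 0+19564+73·67·4=39128; k=3: 357043+0+73·73·4=378359 → min 39128 | L₃..L₅: k=3: 0+22776+67·73·78=404274; k=4: 19564+0+67·4·78=40468 → min 40468.
Length 4: L₁..L₄: k=1: 0+39128+40·73·4=50808; k=2: 195640+19564+40·67·4=225924; k=3: 391280+0+40·73·4=402960 → min 50808 | L₂..L₅: k=2: 0+40468+73·67·78=421966; k=3: 357043+22776+73·73·78=795481; k=4: 39128+0+73·4·78=61904 → min 61904.
Length 5: L₁..L₅: k=1: 0+61904+40·73·78=289664; k=2: 195640+40468+40·67·78=445148; k=3: 391280+22776+40·73·78=641816; k=4: 50808+0+40·4·78=63288 → min 63288.
Optimal order: ((L₁·(L₂·(L₃·L₄)))·L₅) with cost 63288.

63288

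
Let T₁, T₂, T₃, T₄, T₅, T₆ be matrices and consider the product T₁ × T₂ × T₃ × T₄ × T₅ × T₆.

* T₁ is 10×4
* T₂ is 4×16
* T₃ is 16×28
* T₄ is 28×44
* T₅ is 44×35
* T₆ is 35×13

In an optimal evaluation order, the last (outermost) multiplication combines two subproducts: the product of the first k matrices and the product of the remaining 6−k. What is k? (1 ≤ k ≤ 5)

Adjacent pairs: T₁T₂ = 10·4·16 = 640; T₂T₃ = 4·16·28 = 1792; T₃T₄ = 16·28·44 = 19712; T₄T₅ = 28·44·35 = 43120; T₅T₆ = 44·35·13 = 20020.
Length 3: T₁..T₃: k=1: 0+1792+10·4·28=2912; k=2: 640+0+10·16·28=5120 → min 2912 | T₂..T₄: k=2: 0+19712+4·16·44=22528; k=3: 1792+0+4·28·44=6720 → min 6720 | T₃..T₅: k=3: 0+43120+16·28·35=58800; k=4: 19712+0+16·44·35=44352 → min 44352 | T₄..T₆: k=4: 0+20020+28·44·13=36036; k=5: 43120+0+28·35·13=55860 → min 36036.
Length 4: T₁..T₄: k=1: 0+6720+10·4·44=8480; k=2: 640+19712+10·16·44=27392; k=3: 2912+0+10·28·44=15232 → min 8480 | T₂..T₅: k=2: 0+44352+4·16·35=46592; k=3: 1792+43120+4·28·35=48832; k=4: 6720+0+4·44·35=12880 → min 12880 | T₃..T₆: k=3: 0+36036+16·28·13=41860; k=4: 19712+20020+16·44·13=48884; k=5: 44352+0+16·35·13=51632 → min 41860.
Length 5: T₁..T₅: k=1: 0+12880+10·4·35=14280; k=2: 640+44352+10·16·35=50592; k=3: 2912+43120+10·28·35=55832; k=4: 8480+0+10·44·35=23880 → min 14280 | T₂..T₆: k=2: 0+41860+4·16·13=42692; k=3: 1792+36036+4·28·13=39284; k=4: 6720+20020+4·44·13=29028; k=5: 12880+0+4·35·13=14700 → min 14700.
Top-level splits: k=1: (T₁..T₁)·(T₂..T₆) → 0+14700+10·4·13 = 15220; k=2: (T₁..T₂)·(T₃..T₆) → 640+41860+10·16·13 = 44580; k=3: (T₁..T₃)·(T₄..T₆) → 2912+36036+10·28·13 = 42588; k=4: (T₁..T₄)·(T₅..T₆) → 8480+20020+10·44·13 = 34220; k=5: (T₁..T₅)·(T₆..T₆) → 14280+0+10·35·13 = 18830.
Best split is after T₁, i.e. k = 1.

1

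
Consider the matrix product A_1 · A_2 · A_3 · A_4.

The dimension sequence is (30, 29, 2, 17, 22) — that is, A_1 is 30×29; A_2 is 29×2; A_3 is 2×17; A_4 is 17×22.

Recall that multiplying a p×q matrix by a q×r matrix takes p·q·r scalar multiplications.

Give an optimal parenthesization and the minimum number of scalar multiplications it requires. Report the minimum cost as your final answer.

Adjacent pairs: A_1A_2 = 30·29·2 = 1740; A_2A_3 = 29·2·17 = 986; A_3A_4 = 2·17·22 = 748.
Length 3: A_1..A_3: k=1: 0+986+30·29·17=15776; k=2: 1740+0+30·2·17=2760 → min 2760 | A_2..A_4: k=2: 0+748+29·2·22=2024; k=3: 986+0+29·17·22=11832 → min 2024.
Length 4: A_1..A_4: k=1: 0+2024+30·29·22=21164; k=2: 1740+748+30·2·22=3808; k=3: 2760+0+30·17·22=13980 → min 3808.
Optimal parenthesization: ((A_1 · A_2) · (A_3 · A_4)) with cost 3808.

3808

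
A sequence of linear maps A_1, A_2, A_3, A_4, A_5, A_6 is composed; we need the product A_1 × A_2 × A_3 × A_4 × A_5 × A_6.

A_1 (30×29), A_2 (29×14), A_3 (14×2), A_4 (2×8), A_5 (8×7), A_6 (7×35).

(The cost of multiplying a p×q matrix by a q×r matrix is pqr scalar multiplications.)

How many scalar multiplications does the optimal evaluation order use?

5254

Adjacent pairs: A_1A_2 = 30·29·14 = 12180; A_2A_3 = 29·14·2 = 812; A_3A_4 = 14·2·8 = 224; A_4A_5 = 2·8·7 = 112; A_5A_6 = 8·7·35 = 1960.
Length 3: A_1..A_3: k=1: 0+812+30·29·2=2552; k=2: 12180+0+30·14·2=13020 → min 2552 | A_2..A_4: k=2: 0+224+29·14·8=3472; k=3: 812+0+29·2·8=1276 → min 1276 | A_3..A_5: k=3: 0+112+14·2·7=308; k=4: 224+0+14·8·7=1008 → min 308 | A_4..A_6: k=4: 0+1960+2·8·35=2520; k=5: 112+0+2·7·35=602 → min 602.
Length 4: A_1..A_4: k=1: 0+1276+30·29·8=8236; k=2: 12180+224+30·14·8=15764; k=3: 2552+0+30·2·8=3032 → min 3032 | A_2..A_5: k=2: 0+308+29·14·7=3150; k=3: 812+112+29·2·7=1330; k=4: 1276+0+29·8·7=2900 → min 1330 | A_3..A_6: k=3: 0+602+14·2·35=1582; k=4: 224+1960+14·8·35=6104; k=5: 308+0+14·7·35=3738 → min 1582.
Length 5: A_1..A_5: k=1: 0+1330+30·29·7=7420; k=2: 12180+308+30·14·7=15428; k=3: 2552+112+30·2·7=3084; k=4: 3032+0+30·8·7=4712 → min 3084 | A_2..A_6: k=2: 0+1582+29·14·35=15792; k=3: 812+602+29·2·35=3444; k=4: 1276+1960+29·8·35=11356; k=5: 1330+0+29·7·35=8435 → min 3444.
Length 6: A_1..A_6: k=1: 0+3444+30·29·35=33894; k=2: 12180+1582+30·14·35=28462; k=3: 2552+602+30·2·35=5254; k=4: 3032+1960+30·8·35=13392; k=5: 3084+0+30·7·35=10434 → min 5254.
Optimal order: ((A_1 × (A_2 × A_3)) × ((A_4 × A_5) × A_6)) with cost 5254.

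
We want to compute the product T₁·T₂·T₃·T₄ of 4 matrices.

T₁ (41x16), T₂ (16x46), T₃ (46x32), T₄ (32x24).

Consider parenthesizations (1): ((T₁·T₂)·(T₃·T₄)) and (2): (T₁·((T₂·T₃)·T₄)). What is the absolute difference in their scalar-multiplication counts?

59184

Order (1) = ((T₁·T₂)·(T₃·T₄)): (T₁·T₂): 41×16 by 16×46 → 41×46, cost 41·16·46 = 30176; (T₃·T₄): 46×32 by 32×24 → 46×24, cost 46·32·24 = 35328; ((T₁·T₂)·(T₃·T₄)): 41×46 by 46×24 → 41×24, cost 41·46·24 = 45264; cumulative 110768. Total 110768.
Order (2) = (T₁·((T₂·T₃)·T₄)): (T₂·T₃): 16×46 by 46×32 → 16×32, cost 16·46·32 = 23552; ((T₂·T₃)·T₄): 16×32 by 32×24 → 16×24, cost 16·32·24 = 12288; cumulative 35840; (T₁·((T₂·T₃)·T₄)): 41×16 by 16×24 → 41×24, cost 41·16·24 = 15744; cumulative 51584. Total 51584.
Difference: |110768 − 51584| = 59184.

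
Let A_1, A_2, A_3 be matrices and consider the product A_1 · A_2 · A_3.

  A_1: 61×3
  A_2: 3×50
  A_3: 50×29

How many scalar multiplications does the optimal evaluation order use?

9657

Order (A_1 · (A_2 · A_3)): (A_2 · A_3): 3×50 by 50×29 → 3×29, cost 3·50·29 = 4350; (A_1 · (A_2 · A_3)): 61×3 by 3×29 → 61×29, cost 61·3·29 = 5307; cumulative 9657. Total 9657.
Order ((A_1 · A_2) · A_3): (A_1 · A_2): 61×3 by 3×50 → 61×50, cost 61·3·50 = 9150; ((A_1 · A_2) · A_3): 61×50 by 50×29 → 61×29, cost 61·50·29 = 88450; cumulative 97600. Total 97600.
Minimum: 9657.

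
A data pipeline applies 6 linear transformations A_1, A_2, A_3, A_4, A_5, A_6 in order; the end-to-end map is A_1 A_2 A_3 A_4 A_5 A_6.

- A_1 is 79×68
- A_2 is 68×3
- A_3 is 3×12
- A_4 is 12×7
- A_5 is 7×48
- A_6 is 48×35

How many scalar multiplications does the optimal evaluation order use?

Adjacent pairs: A_1A_2 = 79·68·3 = 16116; A_2A_3 = 68·3·12 = 2448; A_3A_4 = 3·12·7 = 252; A_4A_5 = 12·7·48 = 4032; A_5A_6 = 7·48·35 = 11760.
Length 3: A_1..A_3: k=1: 0+2448+79·68·12=66912; k=2: 16116+0+79·3·12=18960 → min 18960 | A_2..A_4: k=2: 0+252+68·3·7=1680; k=3: 2448+0+68·12·7=8160 → min 1680 | A_3..A_5: k=3: 0+4032+3·12·48=5760; k=4: 252+0+3·7·48=1260 → min 1260 | A_4..A_6: k=4: 0+11760+12·7·35=14700; k=5: 4032+0+12·48·35=24192 → min 14700.
Length 4: A_1..A_4: k=1: 0+1680+79·68·7=39284; k=2: 16116+252+79·3·7=18027; k=3: 18960+0+79·12·7=25596 → min 18027 | A_2..A_5: k=2: 0+1260+68·3·48=11052; k=3: 2448+4032+68·12·48=45648; k=4: 1680+0+68·7·48=24528 → min 11052 | A_3..A_6: k=3: 0+14700+3·12·35=15960; k=4: 252+11760+3·7·35=12747; k=5: 1260+0+3·48·35=6300 → min 6300.
Length 5: A_1..A_5: k=1: 0+11052+79·68·48=268908; k=2: 16116+1260+79·3·48=28752; k=3: 18960+4032+79·12·48=68496; k=4: 18027+0+79·7·48=44571 → min 28752 | A_2..A_6: k=2: 0+6300+68·3·35=13440; k=3: 2448+14700+68·12·35=45708; k=4: 1680+11760+68·7·35=30100; k=5: 11052+0+68·48·35=125292 → min 13440.
Length 6: A_1..A_6: k=1: 0+13440+79·68·35=201460; k=2: 16116+6300+79·3·35=30711; k=3: 18960+14700+79·12·35=66840; k=4: 18027+11760+79·7·35=49142; k=5: 28752+0+79·48·35=161472 → min 30711.
Optimal order: ((A_1 A_2) (((A_3 A_4) A_5) A_6)) with cost 30711.

30711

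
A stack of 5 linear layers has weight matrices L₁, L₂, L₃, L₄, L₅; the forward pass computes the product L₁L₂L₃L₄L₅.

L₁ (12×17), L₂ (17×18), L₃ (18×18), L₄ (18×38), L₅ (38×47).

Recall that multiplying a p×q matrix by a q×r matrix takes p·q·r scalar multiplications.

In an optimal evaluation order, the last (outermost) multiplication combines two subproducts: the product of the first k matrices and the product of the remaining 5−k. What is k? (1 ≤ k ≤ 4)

4

Adjacent pairs: L₁L₂ = 12·17·18 = 3672; L₂L₃ = 17·18·18 = 5508; L₃L₄ = 18·18·38 = 12312; L₄L₅ = 18·38·47 = 32148.
Length 3: L₁..L₃: k=1: 0+5508+12·17·18=9180; k=2: 3672+0+12·18·18=7560 → min 7560 | L₂..L₄: k=2: 0+12312+17·18·38=23940; k=3: 5508+0+17·18·38=17136 → min 17136 | L₃..L₅: k=3: 0+32148+18·18·47=47376; k=4: 12312+0+18·38·47=44460 → min 44460.
Length 4: L₁..L₄: k=1: 0+17136+12·17·38=24888; k=2: 3672+12312+12·18·38=24192; k=3: 7560+0+12·18·38=15768 → min 15768 | L₂..L₅: k=2: 0+44460+17·18·47=58842; k=3: 5508+32148+17·18·47=52038; k=4: 17136+0+17·38·47=47498 → min 47498.
Top-level splits: k=1: (L₁..L₁)·(L₂..L₅) → 0+47498+12·17·47 = 57086; k=2: (L₁..L₂)·(L₃..L₅) → 3672+44460+12·18·47 = 58284; k=3: (L₁..L₃)·(L₄..L₅) → 7560+32148+12·18·47 = 49860; k=4: (L₁..L₄)·(L₅..L₅) → 15768+0+12·38·47 = 37200.
Best split is after L₄, i.e. k = 4.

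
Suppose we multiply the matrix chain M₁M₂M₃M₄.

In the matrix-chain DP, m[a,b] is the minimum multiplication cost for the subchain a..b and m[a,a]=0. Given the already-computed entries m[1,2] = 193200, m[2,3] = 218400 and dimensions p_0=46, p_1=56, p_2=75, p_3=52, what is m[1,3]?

352352

m[1,3] = min over k∈[1,2] of m[1,k]+m[k+1,3]+p_{0}·p_k·p_{3}.
k=1: 0 + 218400 + 46·56·52 = 352352; k=2: 193200 + 0 + 46·75·52 = 372600.
Minimum: 352352 at k=1.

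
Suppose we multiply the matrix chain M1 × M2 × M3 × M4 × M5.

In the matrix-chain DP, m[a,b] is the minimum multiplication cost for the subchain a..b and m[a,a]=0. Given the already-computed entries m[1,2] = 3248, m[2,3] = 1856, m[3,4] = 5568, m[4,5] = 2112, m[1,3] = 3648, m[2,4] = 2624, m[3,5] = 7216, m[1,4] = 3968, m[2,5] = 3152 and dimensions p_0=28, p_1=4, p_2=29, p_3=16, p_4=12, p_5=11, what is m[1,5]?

4384

m[1,5] = min over k∈[1,4] of m[1,k]+m[k+1,5]+p_{0}·p_k·p_{5}.
k=1: 0 + 3152 + 28·4·11 = 4384; k=2: 3248 + 7216 + 28·29·11 = 19396; k=3: 3648 + 2112 + 28·16·11 = 10688; k=4: 3968 + 0 + 28·12·11 = 7664.
Minimum: 4384 at k=1.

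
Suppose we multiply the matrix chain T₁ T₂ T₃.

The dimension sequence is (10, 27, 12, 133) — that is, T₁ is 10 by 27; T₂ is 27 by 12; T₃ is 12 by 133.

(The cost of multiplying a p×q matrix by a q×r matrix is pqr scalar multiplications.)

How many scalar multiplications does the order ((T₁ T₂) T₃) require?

19200

(T₁ T₂): 10×27 by 27×12 → 10×12, cost 10·27·12 = 3240
((T₁ T₂) T₃): 10×12 by 12×133 → 10×133, cost 10·12·133 = 15960; cumulative 19200
Total: 19200 scalar multiplications.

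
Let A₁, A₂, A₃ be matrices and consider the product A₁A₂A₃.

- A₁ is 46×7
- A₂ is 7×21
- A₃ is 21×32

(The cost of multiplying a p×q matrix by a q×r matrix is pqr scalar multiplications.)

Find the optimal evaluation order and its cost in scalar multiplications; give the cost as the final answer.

(A₁(A₂A₃)): cost 15008.
((A₁A₂)A₃): cost 37674.
Optimal: (A₁(A₂A₃)) with cost 15008.

15008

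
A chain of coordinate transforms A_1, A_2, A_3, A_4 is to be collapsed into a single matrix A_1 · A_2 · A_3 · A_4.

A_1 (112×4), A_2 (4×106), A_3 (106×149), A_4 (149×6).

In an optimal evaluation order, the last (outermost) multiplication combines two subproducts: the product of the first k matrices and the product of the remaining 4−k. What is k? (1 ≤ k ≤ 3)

Adjacent pairs: A_1A_2 = 112·4·106 = 47488; A_2A_3 = 4·106·149 = 63176; A_3A_4 = 106·149·6 = 94764.
Length 3: A_1..A_3: k=1: 0+63176+112·4·149=129928; k=2: 47488+0+112·106·149=1816416 → min 129928 | A_2..A_4: k=2: 0+94764+4·106·6=97308; k=3: 63176+0+4·149·6=66752 → min 66752.
Top-level splits: k=1: (A_1..A_1)·(A_2..A_4) → 0+66752+112·4·6 = 69440; k=2: (A_1..A_2)·(A_3..A_4) → 47488+94764+112·106·6 = 213484; k=3: (A_1..A_3)·(A_4..A_4) → 129928+0+112·149·6 = 230056.
Best split is after A_1, i.e. k = 1.

1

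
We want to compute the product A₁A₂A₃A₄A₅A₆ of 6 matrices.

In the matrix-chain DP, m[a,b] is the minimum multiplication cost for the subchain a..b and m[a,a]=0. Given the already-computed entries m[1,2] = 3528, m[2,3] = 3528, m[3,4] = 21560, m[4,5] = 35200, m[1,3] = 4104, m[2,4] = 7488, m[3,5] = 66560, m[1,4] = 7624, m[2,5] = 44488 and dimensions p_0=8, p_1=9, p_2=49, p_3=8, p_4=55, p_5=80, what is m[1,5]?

m[1,5] = min over k∈[1,4] of m[1,k]+m[k+1,5]+p_{0}·p_k·p_{5}.
k=1: 0 + 44488 + 8·9·80 = 50248; k=2: 3528 + 66560 + 8·49·80 = 101448; k=3: 4104 + 35200 + 8·8·80 = 44424; k=4: 7624 + 0 + 8·55·80 = 42824.
Minimum: 42824 at k=4.

42824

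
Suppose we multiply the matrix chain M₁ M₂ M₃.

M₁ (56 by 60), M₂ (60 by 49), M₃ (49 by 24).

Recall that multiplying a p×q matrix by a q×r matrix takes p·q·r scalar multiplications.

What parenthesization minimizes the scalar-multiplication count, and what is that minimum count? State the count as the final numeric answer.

(M₁ (M₂ M₃)): cost 151200.
((M₁ M₂) M₃): cost 230496.
Optimal: (M₁ (M₂ M₃)) with cost 151200.

151200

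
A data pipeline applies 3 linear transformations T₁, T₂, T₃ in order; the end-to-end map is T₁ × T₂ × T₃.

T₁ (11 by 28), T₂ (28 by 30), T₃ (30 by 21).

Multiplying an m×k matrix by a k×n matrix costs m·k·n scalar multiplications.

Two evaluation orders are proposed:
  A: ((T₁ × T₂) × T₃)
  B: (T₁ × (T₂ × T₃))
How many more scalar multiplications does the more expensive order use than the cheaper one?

Order A = ((T₁ × T₂) × T₃): (T₁ × T₂): 11×28 by 28×30 → 11×30, cost 11·28·30 = 9240; ((T₁ × T₂) × T₃): 11×30 by 30×21 → 11×21, cost 11·30·21 = 6930; cumulative 16170. Total 16170.
Order B = (T₁ × (T₂ × T₃)): (T₂ × T₃): 28×30 by 30×21 → 28×21, cost 28·30·21 = 17640; (T₁ × (T₂ × T₃)): 11×28 by 28×21 → 11×21, cost 11·28·21 = 6468; cumulative 24108. Total 24108.
Difference: |16170 − 24108| = 7938.

7938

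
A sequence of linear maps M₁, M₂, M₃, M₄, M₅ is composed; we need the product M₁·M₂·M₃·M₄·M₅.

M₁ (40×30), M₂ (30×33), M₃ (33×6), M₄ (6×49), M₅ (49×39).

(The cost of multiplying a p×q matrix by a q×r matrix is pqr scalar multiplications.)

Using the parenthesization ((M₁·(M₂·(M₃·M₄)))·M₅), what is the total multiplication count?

193452

(M₃·M₄): 33×6 by 6×49 → 33×49, cost 33·6·49 = 9702
(M₂·(M₃·M₄)): 30×33 by 33×49 → 30×49, cost 30·33·49 = 48510; cumulative 58212
(M₁·(M₂·(M₃·M₄))): 40×30 by 30×49 → 40×49, cost 40·30·49 = 58800; cumulative 117012
((M₁·(M₂·(M₃·M₄)))·M₅): 40×49 by 49×39 → 40×39, cost 40·49·39 = 76440; cumulative 193452
Total: 193452 scalar multiplications.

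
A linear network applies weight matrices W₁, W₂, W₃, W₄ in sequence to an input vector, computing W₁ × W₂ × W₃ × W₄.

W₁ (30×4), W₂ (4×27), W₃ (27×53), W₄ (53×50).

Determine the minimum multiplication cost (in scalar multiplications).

Adjacent pairs: W₁W₂ = 30·4·27 = 3240; W₂W₃ = 4·27·53 = 5724; W₃W₄ = 27·53·50 = 71550.
Length 3: W₁..W₃: k=1: 0+5724+30·4·53=12084; k=2: 3240+0+30·27·53=46170 → min 12084 | W₂..W₄: k=2: 0+71550+4·27·50=76950; k=3: 5724+0+4·53·50=16324 → min 16324.
Length 4: W₁..W₄: k=1: 0+16324+30·4·50=22324; k=2: 3240+71550+30·27·50=115290; k=3: 12084+0+30·53·50=91584 → min 22324.
Optimal order: (W₁ × ((W₂ × W₃) × W₄)) with cost 22324.

22324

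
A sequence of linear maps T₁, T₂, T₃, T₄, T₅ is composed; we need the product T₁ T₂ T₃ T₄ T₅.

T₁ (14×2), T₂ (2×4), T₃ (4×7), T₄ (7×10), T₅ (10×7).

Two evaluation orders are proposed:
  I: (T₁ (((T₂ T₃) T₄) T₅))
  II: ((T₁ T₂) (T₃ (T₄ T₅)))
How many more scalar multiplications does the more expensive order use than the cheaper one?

658

Order I = (T₁ (((T₂ T₃) T₄) T₅)): (T₂ T₃): 2×4 by 4×7 → 2×7, cost 2·4·7 = 56; ((T₂ T₃) T₄): 2×7 by 7×10 → 2×10, cost 2·7·10 = 140; cumulative 196; (((T₂ T₃) T₄) T₅): 2×10 by 10×7 → 2×7, cost 2·10·7 = 140; cumulative 336; (T₁ (((T₂ T₃) T₄) T₅)): 14×2 by 2×7 → 14×7, cost 14·2·7 = 196; cumulative 532. Total 532.
Order II = ((T₁ T₂) (T₃ (T₄ T₅))): (T₁ T₂): 14×2 by 2×4 → 14×4, cost 14·2·4 = 112; (T₄ T₅): 7×10 by 10×7 → 7×7, cost 7·10·7 = 490; (T₃ (T₄ T₅)): 4×7 by 7×7 → 4×7, cost 4·7·7 = 196; cumulative 686; ((T₁ T₂) (T₃ (T₄ T₅))): 14×4 by 4×7 → 14×7, cost 14·4·7 = 392; cumulative 1190. Total 1190.
Difference: |532 − 1190| = 658.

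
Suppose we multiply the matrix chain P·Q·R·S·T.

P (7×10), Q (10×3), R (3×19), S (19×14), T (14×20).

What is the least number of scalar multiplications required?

Adjacent pairs: PQ = 7·10·3 = 210; QR = 10·3·19 = 570; RS = 3·19·14 = 798; ST = 19·14·20 = 5320.
Length 3: P..R: k=1: 0+570+7·10·19=1900; k=2: 210+0+7·3·19=609 → min 609 | Q..S: k=2: 0+798+10·3·14=1218; k=3: 570+0+10·19·14=3230 → min 1218 | R..T: k=3: 0+5320+3·19·20=6460; k=4: 798+0+3·14·20=1638 → min 1638.
Length 4: P..S: k=1: 0+1218+7·10·14=2198; k=2: 210+798+7·3·14=1302; k=3: 609+0+7·19·14=2471 → min 1302 | Q..T: k=2: 0+1638+10·3·20=2238; k=3: 570+5320+10·19·20=9690; k=4: 1218+0+10·14·20=4018 → min 2238.
Length 5: P..T: k=1: 0+2238+7·10·20=3638; k=2: 210+1638+7·3·20=2268; k=3: 609+5320+7·19·20=8589; k=4: 1302+0+7·14·20=3262 → min 2268.
Optimal order: ((P·Q)·((R·S)·T)) with cost 2268.

2268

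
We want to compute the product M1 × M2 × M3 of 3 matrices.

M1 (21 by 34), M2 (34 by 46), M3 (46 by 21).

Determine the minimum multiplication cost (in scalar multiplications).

47838

Order (M1 × (M2 × M3)): (M2 × M3): 34×46 by 46×21 → 34×21, cost 34·46·21 = 32844; (M1 × (M2 × M3)): 21×34 by 34×21 → 21×21, cost 21·34·21 = 14994; cumulative 47838. Total 47838.
Order ((M1 × M2) × M3): (M1 × M2): 21×34 by 34×46 → 21×46, cost 21·34·46 = 32844; ((M1 × M2) × M3): 21×46 by 46×21 → 21×21, cost 21·46·21 = 20286; cumulative 53130. Total 53130.
Minimum: 47838.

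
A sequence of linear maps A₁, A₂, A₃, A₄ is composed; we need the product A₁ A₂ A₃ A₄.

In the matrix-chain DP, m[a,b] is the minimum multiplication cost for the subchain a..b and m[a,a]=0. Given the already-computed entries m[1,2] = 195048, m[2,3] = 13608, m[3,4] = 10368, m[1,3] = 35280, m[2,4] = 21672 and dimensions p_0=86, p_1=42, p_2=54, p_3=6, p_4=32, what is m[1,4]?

51792

m[1,4] = min over k∈[1,3] of m[1,k]+m[k+1,4]+p_{0}·p_k·p_{4}.
k=1: 0 + 21672 + 86·42·32 = 137256; k=2: 195048 + 10368 + 86·54·32 = 354024; k=3: 35280 + 0 + 86·6·32 = 51792.
Minimum: 51792 at k=3.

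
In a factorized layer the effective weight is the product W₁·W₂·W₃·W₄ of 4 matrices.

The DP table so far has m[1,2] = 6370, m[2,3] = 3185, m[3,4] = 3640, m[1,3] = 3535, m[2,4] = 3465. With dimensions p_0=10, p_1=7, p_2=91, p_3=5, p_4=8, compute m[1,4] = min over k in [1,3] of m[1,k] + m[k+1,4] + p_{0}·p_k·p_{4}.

3935

m[1,4] = min over k∈[1,3] of m[1,k]+m[k+1,4]+p_{0}·p_k·p_{4}.
k=1: 0 + 3465 + 10·7·8 = 4025; k=2: 6370 + 3640 + 10·91·8 = 17290; k=3: 3535 + 0 + 10·5·8 = 3935.
Minimum: 3935 at k=3.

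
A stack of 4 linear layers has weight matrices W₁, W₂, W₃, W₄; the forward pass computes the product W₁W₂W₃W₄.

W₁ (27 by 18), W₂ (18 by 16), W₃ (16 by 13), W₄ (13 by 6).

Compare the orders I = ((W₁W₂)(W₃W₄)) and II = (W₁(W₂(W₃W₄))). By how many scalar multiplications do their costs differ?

Order I = ((W₁W₂)(W₃W₄)): (W₁W₂): 27×18 by 18×16 → 27×16, cost 27·18·16 = 7776; (W₃W₄): 16×13 by 13×6 → 16×6, cost 16·13·6 = 1248; ((W₁W₂)(W₃W₄)): 27×16 by 16×6 → 27×6, cost 27·16·6 = 2592; cumulative 11616. Total 11616.
Order II = (W₁(W₂(W₃W₄))): (W₃W₄): 16×13 by 13×6 → 16×6, cost 16·13·6 = 1248; (W₂(W₃W₄)): 18×16 by 16×6 → 18×6, cost 18·16·6 = 1728; cumulative 2976; (W₁(W₂(W₃W₄))): 27×18 by 18×6 → 27×6, cost 27·18·6 = 2916; cumulative 5892. Total 5892.
Difference: |11616 − 5892| = 5724.

5724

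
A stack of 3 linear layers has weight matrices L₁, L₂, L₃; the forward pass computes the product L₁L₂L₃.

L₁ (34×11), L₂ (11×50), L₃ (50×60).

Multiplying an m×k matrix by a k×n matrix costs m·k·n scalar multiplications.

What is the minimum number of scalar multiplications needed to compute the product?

Order (L₁(L₂L₃)): (L₂L₃): 11×50 by 50×60 → 11×60, cost 11·50·60 = 33000; (L₁(L₂L₃)): 34×11 by 11×60 → 34×60, cost 34·11·60 = 22440; cumulative 55440. Total 55440.
Order ((L₁L₂)L₃): (L₁L₂): 34×11 by 11×50 → 34×50, cost 34·11·50 = 18700; ((L₁L₂)L₃): 34×50 by 50×60 → 34×60, cost 34·50·60 = 102000; cumulative 120700. Total 120700.
Minimum: 55440.

55440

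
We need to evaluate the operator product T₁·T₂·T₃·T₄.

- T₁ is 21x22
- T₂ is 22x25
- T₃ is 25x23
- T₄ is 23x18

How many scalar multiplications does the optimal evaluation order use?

28566

Adjacent pairs: T₁T₂ = 21·22·25 = 11550; T₂T₃ = 22·25·23 = 12650; T₃T₄ = 25·23·18 = 10350.
Length 3: T₁..T₃: k=1: 0+12650+21·22·23=23276; k=2: 11550+0+21·25·23=23625 → min 23276 | T₂..T₄: k=2: 0+10350+22·25·18=20250; k=3: 12650+0+22·23·18=21758 → min 20250.
Length 4: T₁..T₄: k=1: 0+20250+21·22·18=28566; k=2: 11550+10350+21·25·18=31350; k=3: 23276+0+21·23·18=31970 → min 28566.
Optimal order: (T₁·(T₂·(T₃·T₄))) with cost 28566.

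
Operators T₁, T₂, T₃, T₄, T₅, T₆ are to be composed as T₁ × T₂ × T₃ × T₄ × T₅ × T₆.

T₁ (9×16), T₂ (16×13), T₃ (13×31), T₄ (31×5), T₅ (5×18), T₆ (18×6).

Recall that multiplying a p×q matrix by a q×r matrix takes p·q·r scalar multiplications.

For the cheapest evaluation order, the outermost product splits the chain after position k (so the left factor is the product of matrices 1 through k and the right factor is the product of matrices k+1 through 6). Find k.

Adjacent pairs: T₁T₂ = 9·16·13 = 1872; T₂T₃ = 16·13·31 = 6448; T₃T₄ = 13·31·5 = 2015; T₄T₅ = 31·5·18 = 2790; T₅T₆ = 5·18·6 = 540.
Length 3: T₁..T₃: k=1: 0+6448+9·16·31=10912; k=2: 1872+0+9·13·31=5499 → min 5499 | T₂..T₄: k=2: 0+2015+16·13·5=3055; k=3: 6448+0+16·31·5=8928 → min 3055 | T₃..T₅: k=3: 0+2790+13·31·18=10044; k=4: 2015+0+13·5·18=3185 → min 3185 | T₄..T₆: k=4: 0+540+31·5·6=1470; k=5: 2790+0+31·18·6=6138 → min 1470.
Length 4: T₁..T₄: k=1: 0+3055+9·16·5=3775; k=2: 1872+2015+9·13·5=4472; k=3: 5499+0+9·31·5=6894 → min 3775 | T₂..T₅: k=2: 0+3185+16·13·18=6929; k=3: 6448+2790+16·31·18=18166; k=4: 3055+0+16·5·18=4495 → min 4495 | T₃..T₆: k=3: 0+1470+13·31·6=3888; k=4: 2015+540+13·5·6=2945; k=5: 3185+0+13·18·6=4589 → min 2945.
Length 5: T₁..T₅: k=1: 0+4495+9·16·18=7087; k=2: 1872+3185+9·13·18=7163; k=3: 5499+2790+9·31·18=13311; k=4: 3775+0+9·5·18=4585 → min 4585 | T₂..T₆: k=2: 0+2945+16·13·6=4193; k=3: 6448+1470+16·31·6=10894; k=4: 3055+540+16·5·6=4075; k=5: 4495+0+16·18·6=6223 → min 4075.
Top-level splits: k=1: (T₁..T₁)·(T₂..T₆) → 0+4075+9·16·6 = 4939; k=2: (T₁..T₂)·(T₃..T₆) → 1872+2945+9·13·6 = 5519; k=3: (T₁..T₃)·(T₄..T₆) → 5499+1470+9·31·6 = 8643; k=4: (T₁..T₄)·(T₅..T₆) → 3775+540+9·5·6 = 4585; k=5: (T₁..T₅)·(T₆..T₆) → 4585+0+9·18·6 = 5557.
Best split is after T₄, i.e. k = 4.

4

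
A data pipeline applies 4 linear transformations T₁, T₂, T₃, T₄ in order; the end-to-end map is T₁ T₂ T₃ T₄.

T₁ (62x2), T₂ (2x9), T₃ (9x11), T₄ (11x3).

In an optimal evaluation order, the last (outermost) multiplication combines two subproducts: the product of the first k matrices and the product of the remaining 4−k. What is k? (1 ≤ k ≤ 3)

Adjacent pairs: T₁T₂ = 62·2·9 = 1116; T₂T₃ = 2·9·11 = 198; T₃T₄ = 9·11·3 = 297.
Length 3: T₁..T₃: k=1: 0+198+62·2·11=1562; k=2: 1116+0+62·9·11=7254 → min 1562 | T₂..T₄: k=2: 0+297+2·9·3=351; k=3: 198+0+2·11·3=264 → min 264.
Top-level splits: k=1: (T₁..T₁)·(T₂..T₄) → 0+264+62·2·3 = 636; k=2: (T₁..T₂)·(T₃..T₄) → 1116+297+62·9·3 = 3087; k=3: (T₁..T₃)·(T₄..T₄) → 1562+0+62·11·3 = 3608.
Best split is after T₁, i.e. k = 1.

1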